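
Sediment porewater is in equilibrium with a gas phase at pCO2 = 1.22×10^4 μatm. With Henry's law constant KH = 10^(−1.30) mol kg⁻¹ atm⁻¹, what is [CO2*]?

[CO2*] = 611 μmol/kg

KH = 10^(−1.30) = 5.012×10^-2 mol kg⁻¹ atm⁻¹
[CO2*] = KH · pCO2 = 5.012×10^-2 × 1.22×10^4×10^-6 atm = 6.11×10^-4 mol/kg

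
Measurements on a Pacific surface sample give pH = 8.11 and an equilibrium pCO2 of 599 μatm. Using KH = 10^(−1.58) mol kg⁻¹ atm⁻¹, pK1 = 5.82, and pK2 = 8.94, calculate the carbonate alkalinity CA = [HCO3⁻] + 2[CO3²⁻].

[CO2*] = KH · pCO2 = 10^(−1.58) × 599×10^-6 = 1.576×10^-5 mol/kg
α₀ = 1/(1 + K1/[H⁺] + K1K2/[H⁺]²) = 1/(1 + 10^+2.29 + 10^+1.46) = 0.004448
DIC = [CO2*]/α₀ = 1.576×10^-5 / 0.004448 = 3.542 mmol/kg
CA = (α₁ + 2α₂)·DIC = (0.8673 + 2×0.1283) × 3.542 = 3.98 mmol/kg

CA = 3.98 mmol/kg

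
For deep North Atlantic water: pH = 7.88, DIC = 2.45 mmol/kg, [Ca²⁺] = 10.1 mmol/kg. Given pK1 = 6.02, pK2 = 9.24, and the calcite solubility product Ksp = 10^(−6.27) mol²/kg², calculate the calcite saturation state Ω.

α₂ = 1 / (1 + [H⁺]/K2 + [H⁺]²/(K1K2)) = 1 / (1 + 10^+1.36 + 10^-0.50)
   = 1 / (1 + 22.909 + 0.31623) = 1/24.225 = 0.04128
[CO3²⁻] = α₂ × DIC = 0.04128 × 2.45 = 0.1011 mmol/kg
Ksp = 10^(−6.27) = 5.370×10^-7
Ω = [Ca²⁺][CO3²⁻]/Ksp = (10.1×10^-3)(1.011×10^-4) / 5.370×10^-7 = 1.90

Ω = 1.90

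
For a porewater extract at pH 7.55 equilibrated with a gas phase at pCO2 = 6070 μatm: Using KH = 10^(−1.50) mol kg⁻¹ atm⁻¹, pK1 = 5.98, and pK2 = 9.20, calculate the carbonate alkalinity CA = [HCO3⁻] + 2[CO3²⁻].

[CO2*] = KH · pCO2 = 10^(−1.50) × 6070×10^-6 = 1.920×10^-4 mol/kg
α₀ = 1/(1 + K1/[H⁺] + K1K2/[H⁺]²) = 1/(1 + 10^+1.57 + 10^-0.08) = 0.02565
DIC = [CO2*]/α₀ = 1.920×10^-4 / 0.02565 = 7.483 mmol/kg
CA = (α₁ + 2α₂)·DIC = (0.9530 + 2×0.02134) × 7.483 = 7.45 mmol/kg

CA = 7.45 mmol/kg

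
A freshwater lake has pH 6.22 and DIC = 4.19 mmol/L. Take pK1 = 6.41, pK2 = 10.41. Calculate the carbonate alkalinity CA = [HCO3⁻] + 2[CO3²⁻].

CA = [HCO3⁻] + 2[CO3²⁻] = (α₁ + 2α₂)·DIC
At pH 6.22: [H⁺]/K1 = 10^0.19 = 1.5488, K2/[H⁺] = 10^-4.19 = 6.4565×10^-5
α₁ = 1/(1 + 1.5488 + 6.4565×10^-5) = 1/2.5489 = 0.3923; α₂ = α₁·K2/[H⁺] = 2.533×10^-5
α₁ + 2α₂ = 0.3924
CA = 0.3924 × 4.19 = 1.64 mmol/L

CA = 1.64 mmol/L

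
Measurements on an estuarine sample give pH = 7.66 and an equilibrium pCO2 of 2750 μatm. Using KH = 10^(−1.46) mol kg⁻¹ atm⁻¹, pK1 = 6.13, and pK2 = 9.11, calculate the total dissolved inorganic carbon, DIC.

DIC = 3.44 mmol/kg

[CO2*] = KH · pCO2 = 10^(−1.46) × 2750×10^-6 = 9.535×10^-5 mol/kg
α₀ = 1/(1 + K1/[H⁺] + K1K2/[H⁺]²) = 1/(1 + 10^+1.53 + 10^+0.08) = 0.02771
DIC = [CO2*]/α₀ = 9.535×10^-5 / 0.02771 = 3.44 mmol/kg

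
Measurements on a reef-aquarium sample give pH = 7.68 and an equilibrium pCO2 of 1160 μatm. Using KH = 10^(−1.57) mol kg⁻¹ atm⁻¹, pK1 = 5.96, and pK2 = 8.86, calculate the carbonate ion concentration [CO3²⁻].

[CO2*] = KH · pCO2 = 10^(−1.57) × 1160×10^-6 = 3.122×10^-5 mol/kg
α₀ = 1/(1 + K1/[H⁺] + K1K2/[H⁺]²) = 1/(1 + 10^+1.72 + 10^+0.54) = 0.01756
DIC = [CO2*]/α₀ = 3.122×10^-5 / 0.01756 = 1.778 mmol/kg
[CO3²⁻] = α₂·DIC; α₂ = 0.06089, so [CO3²⁻] = 0.06089 × 1.778 = 0.108 mmol/kg

[CO3²⁻] = 0.108 mmol/kg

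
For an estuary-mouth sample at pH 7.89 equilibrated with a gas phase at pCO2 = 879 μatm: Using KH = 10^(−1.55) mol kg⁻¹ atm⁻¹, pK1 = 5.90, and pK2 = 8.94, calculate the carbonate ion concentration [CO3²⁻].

[CO2*] = KH · pCO2 = 10^(−1.55) × 879×10^-6 = 2.477×10^-5 mol/kg
α₀ = 1/(1 + K1/[H⁺] + K1K2/[H⁺]²) = 1/(1 + 10^+1.99 + 10^+0.94) = 0.009308
DIC = [CO2*]/α₀ = 2.477×10^-5 / 0.009308 = 2.662 mmol/kg
[CO3²⁻] = α₂·DIC; α₂ = 0.08107, so [CO3²⁻] = 0.08107 × 2.662 = 0.216 mmol/kg

[CO3²⁻] = 0.216 mmol/kg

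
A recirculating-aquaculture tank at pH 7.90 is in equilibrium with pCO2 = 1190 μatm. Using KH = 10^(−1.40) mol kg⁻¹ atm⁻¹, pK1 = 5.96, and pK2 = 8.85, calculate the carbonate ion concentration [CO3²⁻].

[CO3²⁻] = 0.463 mmol/kg

[CO2*] = KH · pCO2 = 10^(−1.40) × 1190×10^-6 = 4.737×10^-5 mol/kg
α₀ = 1/(1 + K1/[H⁺] + K1K2/[H⁺]²) = 1/(1 + 10^+1.94 + 10^+0.99) = 0.01022
DIC = [CO2*]/α₀ = 4.737×10^-5 / 0.01022 = 4.637 mmol/kg
[CO3²⁻] = α₂·DIC; α₂ = 0.09985, so [CO3²⁻] = 0.09985 × 4.637 = 0.463 mmol/kg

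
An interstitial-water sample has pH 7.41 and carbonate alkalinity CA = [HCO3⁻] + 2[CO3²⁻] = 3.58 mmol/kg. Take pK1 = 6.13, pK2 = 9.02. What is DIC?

CA = [HCO3⁻] + 2[CO3²⁻] = (α₁ + 2α₂)·DIC
At pH 7.41: [H⁺]/K1 = 10^-1.28 = 0.052481, K2/[H⁺] = 10^-1.61 = 0.024547
α₁ = 1/(1 + 0.052481 + 0.024547) = 1/1.0770 = 0.9285; α₂ = α₁·K2/[H⁺] = 0.02279
α₁ + 2α₂ = 0.9741
DIC = CA / (α₁ + 2α₂) = 3.58 / 0.9741 = 3.68 mmol/kg

DIC = 3.68 mmol/kg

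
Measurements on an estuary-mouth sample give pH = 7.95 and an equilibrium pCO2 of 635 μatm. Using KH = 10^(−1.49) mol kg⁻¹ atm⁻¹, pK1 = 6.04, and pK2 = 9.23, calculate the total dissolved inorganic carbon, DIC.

[CO2*] = KH · pCO2 = 10^(−1.49) × 635×10^-6 = 2.055×10^-5 mol/kg
α₀ = 1/(1 + K1/[H⁺] + K1K2/[H⁺]²) = 1/(1 + 10^+1.91 + 10^+0.63) = 0.01155
DIC = [CO2*]/α₀ = 2.055×10^-5 / 0.01155 = 1.78 mmol/kg

DIC = 1.78 mmol/kg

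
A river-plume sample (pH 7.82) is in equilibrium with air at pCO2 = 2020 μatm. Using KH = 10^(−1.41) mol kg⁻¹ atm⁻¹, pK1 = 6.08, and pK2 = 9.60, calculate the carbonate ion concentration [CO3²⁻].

[CO3²⁻] = 0.0717 mmol/kg

[CO2*] = KH · pCO2 = 10^(−1.41) × 2020×10^-6 = 7.859×10^-5 mol/kg
α₀ = 1/(1 + K1/[H⁺] + K1K2/[H⁺]²) = 1/(1 + 10^+1.74 + 10^-0.04) = 0.01759
DIC = [CO2*]/α₀ = 7.859×10^-5 / 0.01759 = 4.469 mmol/kg
[CO3²⁻] = α₂·DIC; α₂ = 0.01604, so [CO3²⁻] = 0.01604 × 4.469 = 0.0717 mmol/kg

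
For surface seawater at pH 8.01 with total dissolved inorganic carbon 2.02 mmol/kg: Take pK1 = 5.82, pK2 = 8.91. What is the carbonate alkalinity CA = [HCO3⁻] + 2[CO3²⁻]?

CA = [HCO3⁻] + 2[CO3²⁻] = (α₁ + 2α₂)·DIC
At pH 8.01: [H⁺]/K1 = 10^-2.19 = 0.0064565, K2/[H⁺] = 10^-0.90 = 0.12589
α₁ = 1/(1 + 0.0064565 + 0.12589) = 1/1.1323 = 0.8831; α₂ = α₁·K2/[H⁺] = 0.1112
α₁ + 2α₂ = 1.1055
CA = 1.1055 × 2.02 = 2.23 mmol/kg

CA = 2.23 mmol/kg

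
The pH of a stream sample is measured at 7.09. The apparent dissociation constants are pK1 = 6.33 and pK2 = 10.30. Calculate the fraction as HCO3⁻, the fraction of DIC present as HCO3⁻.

α₁ = 1 / (1 + [H⁺]/K1 + K2/[H⁺]) = 1 / (1 + 10^-0.76 + 10^-3.21)
   = 1 / (1 + 0.17378 + 0.00061660) = 1/1.1744 = 0.8515

α₁ = 0.852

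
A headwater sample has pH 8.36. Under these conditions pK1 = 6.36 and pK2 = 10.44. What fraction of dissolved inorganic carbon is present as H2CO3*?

α₀ = 1 / (1 + K1/[H⁺] + K1K2/[H⁺]²) = 1 / (1 + 10^+2.00 + 10^-0.08)
   = 1 / (1 + 100.00 + 0.83176) = 1/101.83 = 0.009820

α₀ = 0.00982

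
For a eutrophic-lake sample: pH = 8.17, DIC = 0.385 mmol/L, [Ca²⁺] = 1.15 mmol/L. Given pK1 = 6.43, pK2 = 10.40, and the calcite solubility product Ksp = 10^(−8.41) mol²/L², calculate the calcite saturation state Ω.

α₂ = 1 / (1 + [H⁺]/K2 + [H⁺]²/(K1K2)) = 1 / (1 + 10^+2.23 + 10^+0.49)
   = 1 / (1 + 169.82 + 3.0903) = 1/173.91 = 0.005750
[CO3²⁻] = α₂ × DIC = 0.005750 × 0.385 = 0.002214 mmol/L = 2.214 μmol/L
Ksp = 10^(−8.41) = 3.890×10^-9
Ω = [Ca²⁺][CO3²⁻]/Ksp = (1.15×10^-3)(2.214×10^-6) / 3.890×10^-9 = 0.654

Ω = 0.654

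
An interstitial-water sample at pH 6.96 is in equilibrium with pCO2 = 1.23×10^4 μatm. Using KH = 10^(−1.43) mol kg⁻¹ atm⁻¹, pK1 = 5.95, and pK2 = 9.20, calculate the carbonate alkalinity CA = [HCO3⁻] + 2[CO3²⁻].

[CO2*] = KH · pCO2 = 10^(−1.43) × 1.23×10^4×10^-6 = 4.570×10^-4 mol/kg
α₀ = 1/(1 + K1/[H⁺] + K1K2/[H⁺]²) = 1/(1 + 10^+1.01 + 10^-1.23) = 0.08856
DIC = [CO2*]/α₀ = 4.570×10^-4 / 0.08856 = 5.160 mmol/kg
CA = (α₁ + 2α₂)·DIC = (0.9062 + 2×0.005215) × 5.160 = 4.73 mmol/kg

CA = 4.73 mmol/kg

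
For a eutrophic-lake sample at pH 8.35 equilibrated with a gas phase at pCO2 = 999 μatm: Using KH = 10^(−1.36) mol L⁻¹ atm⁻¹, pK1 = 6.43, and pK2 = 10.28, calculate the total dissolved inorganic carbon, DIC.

[CO2*] = KH · pCO2 = 10^(−1.36) × 999×10^-6 = 4.361×10^-5 mol/L
α₀ = 1/(1 + K1/[H⁺] + K1K2/[H⁺]²) = 1/(1 + 10^+1.92 + 10^-0.01) = 0.01174
DIC = [CO2*]/α₀ = 4.361×10^-5 / 0.01174 = 3.71 mmol/L

DIC = 3.71 mmol/L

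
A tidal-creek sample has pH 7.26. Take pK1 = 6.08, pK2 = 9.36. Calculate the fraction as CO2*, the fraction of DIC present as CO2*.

α₀ = 1 / (1 + K1/[H⁺] + K1K2/[H⁺]²) = 1 / (1 + 10^+1.18 + 10^-0.92)
   = 1 / (1 + 15.136 + 0.12023) = 1/16.256 = 0.06152

α₀ = 0.0615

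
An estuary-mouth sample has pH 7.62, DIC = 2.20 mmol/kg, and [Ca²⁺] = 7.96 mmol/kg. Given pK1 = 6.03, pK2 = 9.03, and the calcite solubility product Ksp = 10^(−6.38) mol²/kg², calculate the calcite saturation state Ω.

Ω = 1.54

α₂ = 1 / (1 + [H⁺]/K2 + [H⁺]²/(K1K2)) = 1 / (1 + 10^+1.41 + 10^-0.18)
   = 1 / (1 + 25.704 + 0.66069) = 1/27.365 = 0.03654
[CO3²⁻] = α₂ × DIC = 0.03654 × 2.20 = 0.08040 mmol/kg
Ksp = 10^(−6.38) = 4.169×10^-7
Ω = [Ca²⁺][CO3²⁻]/Ksp = (7.96×10^-3)(8.040×10^-5) / 4.169×10^-7 = 1.54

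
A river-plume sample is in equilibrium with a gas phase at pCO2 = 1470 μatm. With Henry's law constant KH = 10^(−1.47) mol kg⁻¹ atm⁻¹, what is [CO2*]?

KH = 10^(−1.47) = 3.388×10^-2 mol kg⁻¹ atm⁻¹
[CO2*] = KH · pCO2 = 3.388×10^-2 × 1470×10^-6 atm = 4.98×10^-5 mol/kg

[CO2*] = 49.8 μmol/kg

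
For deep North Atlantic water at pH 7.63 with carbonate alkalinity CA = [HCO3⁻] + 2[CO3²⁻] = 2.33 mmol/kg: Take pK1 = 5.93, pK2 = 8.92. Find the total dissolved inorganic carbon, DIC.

CA = [HCO3⁻] + 2[CO3²⁻] = (α₁ + 2α₂)·DIC
At pH 7.63: [H⁺]/K1 = 10^-1.70 = 0.019953, K2/[H⁺] = 10^-1.29 = 0.051286
α₁ = 1/(1 + 0.019953 + 0.051286) = 1/1.0712 = 0.9335; α₂ = α₁·K2/[H⁺] = 0.04788
α₁ + 2α₂ = 1.0292
DIC = CA / (α₁ + 2α₂) = 2.33 / 1.0292 = 2.26 mmol/kg

DIC = 2.26 mmol/kg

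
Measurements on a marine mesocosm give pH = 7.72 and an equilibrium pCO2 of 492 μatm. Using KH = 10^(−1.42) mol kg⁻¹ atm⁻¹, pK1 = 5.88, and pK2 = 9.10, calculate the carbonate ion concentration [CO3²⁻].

[CO3²⁻] = 0.0539 mmol/kg

[CO2*] = KH · pCO2 = 10^(−1.42) × 492×10^-6 = 1.871×10^-5 mol/kg
α₀ = 1/(1 + K1/[H⁺] + K1K2/[H⁺]²) = 1/(1 + 10^+1.84 + 10^+0.46) = 0.01369
DIC = [CO2*]/α₀ = 1.871×10^-5 / 0.01369 = 1.367 mmol/kg
[CO3²⁻] = α₂·DIC; α₂ = 0.03947, so [CO3²⁻] = 0.03947 × 1.367 = 0.0539 mmol/kg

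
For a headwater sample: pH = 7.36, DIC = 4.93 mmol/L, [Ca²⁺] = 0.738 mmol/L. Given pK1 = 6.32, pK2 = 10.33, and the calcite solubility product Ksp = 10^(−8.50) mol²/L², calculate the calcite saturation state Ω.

α₂ = 1 / (1 + [H⁺]/K2 + [H⁺]²/(K1K2)) = 1 / (1 + 10^+2.97 + 10^+1.93)
   = 1 / (1 + 933.25 + 85.114) = 1/1019.4 = 0.0009810
[CO3²⁻] = α₂ × DIC = 0.0009810 × 4.93 = 0.004836 mmol/L = 4.836 μmol/L
Ksp = 10^(−8.50) = 3.162×10^-9
Ω = [Ca²⁺][CO3²⁻]/Ksp = (0.738×10^-3)(4.836×10^-6) / 3.162×10^-9 = 1.13

Ω = 1.13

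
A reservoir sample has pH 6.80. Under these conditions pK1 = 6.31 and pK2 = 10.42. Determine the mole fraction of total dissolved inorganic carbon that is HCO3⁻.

α₁ = 0.755

α₁ = 1 / (1 + [H⁺]/K1 + K2/[H⁺]) = 1 / (1 + 10^-0.49 + 10^-3.62)
   = 1 / (1 + 0.32359 + 0.00023988) = 1/1.3238 = 0.7554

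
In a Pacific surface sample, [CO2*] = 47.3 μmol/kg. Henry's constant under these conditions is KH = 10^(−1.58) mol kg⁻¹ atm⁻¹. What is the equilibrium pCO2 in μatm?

KH = 10^(−1.58) = 2.630×10^-2 mol kg⁻¹ atm⁻¹
pCO2 = [CO2*]/KH = 47.3×10^-6 / 2.630×10^-2 = 1.80×10^-3 atm = 1800 μatm

pCO2 = 1800 μatm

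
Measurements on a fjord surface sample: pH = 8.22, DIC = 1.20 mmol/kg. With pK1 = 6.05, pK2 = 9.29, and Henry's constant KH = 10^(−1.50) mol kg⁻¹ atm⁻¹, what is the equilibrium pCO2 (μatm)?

pCO2 = 235 μatm

α₀ = 1 / (1 + K1/[H⁺] + K1K2/[H⁺]²) = 1 / (1 + 10^+2.17 + 10^+1.10)
   = 1 / (1 + 147.91 + 12.589) = 1/161.50 = 0.006192
[CO2*] = α₀ × DIC = 0.006192 × 1.20 = 0.007430 mmol/kg = 7.430 μmol/kg
pCO2 = [CO2*]/KH = 7.430×10^-6 / 3.162×10^-2 = 235 μatm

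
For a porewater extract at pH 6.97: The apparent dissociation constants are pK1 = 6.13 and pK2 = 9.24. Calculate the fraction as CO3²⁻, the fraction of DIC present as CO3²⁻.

α₂ = 1 / (1 + [H⁺]/K2 + [H⁺]²/(K1K2)) = 1 / (1 + 10^+2.27 + 10^+1.43)
   = 1 / (1 + 186.21 + 26.915) = 1/214.12 = 0.004670

α₂ = 0.00467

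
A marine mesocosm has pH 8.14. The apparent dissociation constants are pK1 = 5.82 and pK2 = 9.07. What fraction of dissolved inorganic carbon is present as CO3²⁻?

α₂ = 0.105

α₂ = 1 / (1 + [H⁺]/K2 + [H⁺]²/(K1K2)) = 1 / (1 + 10^+0.93 + 10^-1.39)
   = 1 / (1 + 8.5114 + 0.040738) = 1/9.5521 = 0.1047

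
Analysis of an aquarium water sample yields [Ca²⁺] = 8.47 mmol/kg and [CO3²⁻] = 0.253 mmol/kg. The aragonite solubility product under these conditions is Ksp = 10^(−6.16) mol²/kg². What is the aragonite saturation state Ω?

Ksp = 10^(−6.16) = 6.918×10^-7
Ω = [Ca²⁺][CO3²⁻]/Ksp = (8.47×10^-3)(0.253×10^-3) / 6.918×10^-7 = 3.10

Ω = 3.10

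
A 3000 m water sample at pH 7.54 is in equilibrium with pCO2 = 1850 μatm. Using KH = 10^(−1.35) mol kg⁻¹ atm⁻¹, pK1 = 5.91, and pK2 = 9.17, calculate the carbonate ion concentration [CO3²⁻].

[CO3²⁻] = 0.0826 mmol/kg

[CO2*] = KH · pCO2 = 10^(−1.35) × 1850×10^-6 = 8.264×10^-5 mol/kg
α₀ = 1/(1 + K1/[H⁺] + K1K2/[H⁺]²) = 1/(1 + 10^+1.63 + 10^+0.00) = 0.02239
DIC = [CO2*]/α₀ = 8.264×10^-5 / 0.02239 = 3.690 mmol/kg
[CO3²⁻] = α₂·DIC; α₂ = 0.02239, so [CO3²⁻] = 0.02239 × 3.690 = 0.0826 mmol/kg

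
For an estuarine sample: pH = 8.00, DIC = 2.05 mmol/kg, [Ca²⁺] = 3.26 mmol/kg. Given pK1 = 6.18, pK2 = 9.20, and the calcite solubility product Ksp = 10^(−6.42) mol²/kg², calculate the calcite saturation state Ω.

Ω = 1.03

α₂ = 1 / (1 + [H⁺]/K2 + [H⁺]²/(K1K2)) = 1 / (1 + 10^+1.20 + 10^-0.62)
   = 1 / (1 + 15.849 + 0.23988) = 1/17.089 = 0.05852
[CO3²⁻] = α₂ × DIC = 0.05852 × 2.05 = 0.1200 mmol/kg
Ksp = 10^(−6.42) = 3.802×10^-7
Ω = [Ca²⁺][CO3²⁻]/Ksp = (3.26×10^-3)(1.200×10^-4) / 3.802×10^-7 = 1.03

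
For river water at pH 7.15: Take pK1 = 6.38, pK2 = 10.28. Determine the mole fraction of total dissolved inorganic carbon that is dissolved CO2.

α₀ = 1 / (1 + K1/[H⁺] + K1K2/[H⁺]²) = 1 / (1 + 10^+0.77 + 10^-2.36)
   = 1 / (1 + 5.8884 + 0.0043652) = 1/6.8928 = 0.1451

α₀ = 0.145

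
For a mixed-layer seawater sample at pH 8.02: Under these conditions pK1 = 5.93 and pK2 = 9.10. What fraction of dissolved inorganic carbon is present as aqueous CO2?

α₀ = 0.00745

α₀ = 1 / (1 + K1/[H⁺] + K1K2/[H⁺]²) = 1 / (1 + 10^+2.09 + 10^+1.01)
   = 1 / (1 + 123.03 + 10.233) = 1/134.26 = 0.007448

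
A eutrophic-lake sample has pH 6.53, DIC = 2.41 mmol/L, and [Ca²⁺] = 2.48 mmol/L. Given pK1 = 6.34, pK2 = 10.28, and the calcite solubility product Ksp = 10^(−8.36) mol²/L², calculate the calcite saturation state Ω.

α₂ = 1 / (1 + [H⁺]/K2 + [H⁺]²/(K1K2)) = 1 / (1 + 10^+3.75 + 10^+3.56)
   = 1 / (1 + 5623.4 + 3630.8) = 1/9255.2 = 0.0001080
[CO3²⁻] = α₂ × DIC = 0.0001080 × 2.41 = 0.0002604 mmol/L = 0.2604 μmol/L
Ksp = 10^(−8.36) = 4.365×10^-9
Ω = [Ca²⁺][CO3²⁻]/Ksp = (2.48×10^-3)(2.604×10^-7) / 4.365×10^-9 = 0.148

Ω = 0.148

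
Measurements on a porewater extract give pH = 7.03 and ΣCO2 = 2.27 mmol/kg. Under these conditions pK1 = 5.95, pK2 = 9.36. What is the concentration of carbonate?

[CO3²⁻] = 9.76 μmol/kg

α₂ = 1 / (1 + [H⁺]/K2 + [H⁺]²/(K1K2)) = 1 / (1 + 10^+2.33 + 10^+1.25)
   = 1 / (1 + 213.80 + 17.783) = 1/232.58 = 0.004300
[CO3²⁻] = α₂ × DIC = 0.004300 × 2.27 = 0.00976 mmol/kg = 9.76 μmol/kg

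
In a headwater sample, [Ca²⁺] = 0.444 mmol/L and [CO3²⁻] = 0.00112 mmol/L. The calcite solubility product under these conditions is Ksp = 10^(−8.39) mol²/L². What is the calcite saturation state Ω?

Ksp = 10^(−8.39) = 4.074×10^-9
Ω = [Ca²⁺][CO3²⁻]/Ksp = (0.444×10^-3)(0.00112×10^-3) / 4.074×10^-9 = 0.122

Ω = 0.122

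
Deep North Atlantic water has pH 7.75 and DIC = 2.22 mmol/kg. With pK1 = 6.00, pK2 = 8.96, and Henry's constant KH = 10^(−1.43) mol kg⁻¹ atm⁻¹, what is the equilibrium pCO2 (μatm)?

pCO2 = 984 μatm

α₀ = 1 / (1 + K1/[H⁺] + K1K2/[H⁺]²) = 1 / (1 + 10^+1.75 + 10^+0.54)
   = 1 / (1 + 56.234 + 3.4674) = 1/60.702 = 0.01647
[CO2*] = α₀ × DIC = 0.01647 × 2.22 = 0.03657 mmol/kg
pCO2 = [CO2*]/KH = 3.657×10^-5 / 3.715×10^-2 = 984 μatm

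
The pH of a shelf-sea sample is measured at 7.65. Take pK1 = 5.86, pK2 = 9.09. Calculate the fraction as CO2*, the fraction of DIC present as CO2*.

α₀ = 1 / (1 + K1/[H⁺] + K1K2/[H⁺]²) = 1 / (1 + 10^+1.79 + 10^+0.35)
   = 1 / (1 + 61.660 + 2.2387) = 1/64.898 = 0.01541

α₀ = 0.0154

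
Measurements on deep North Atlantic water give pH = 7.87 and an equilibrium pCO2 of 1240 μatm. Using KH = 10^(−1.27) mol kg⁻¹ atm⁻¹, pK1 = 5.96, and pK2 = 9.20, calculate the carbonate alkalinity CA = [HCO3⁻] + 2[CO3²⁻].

CA = 5.92 mmol/kg

[CO2*] = KH · pCO2 = 10^(−1.27) × 1240×10^-6 = 6.659×10^-5 mol/kg
α₀ = 1/(1 + K1/[H⁺] + K1K2/[H⁺]²) = 1/(1 + 10^+1.91 + 10^+0.58) = 0.01162
DIC = [CO2*]/α₀ = 6.659×10^-5 / 0.01162 = 5.733 mmol/kg
CA = (α₁ + 2α₂)·DIC = (0.9442 + 2×0.04416) × 5.733 = 5.92 mmol/kg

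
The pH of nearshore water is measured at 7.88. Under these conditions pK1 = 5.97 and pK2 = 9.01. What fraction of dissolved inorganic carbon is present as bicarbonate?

α₁ = 1 / (1 + [H⁺]/K1 + K2/[H⁺]) = 1 / (1 + 10^-1.91 + 10^-1.13)
   = 1 / (1 + 0.012303 + 0.074131) = 1/1.0864 = 0.9204

α₁ = 0.920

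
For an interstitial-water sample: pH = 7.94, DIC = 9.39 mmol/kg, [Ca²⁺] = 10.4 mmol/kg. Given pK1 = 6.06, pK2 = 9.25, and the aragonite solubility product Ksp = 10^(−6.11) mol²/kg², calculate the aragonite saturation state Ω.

Ω = 5.80

α₂ = 1 / (1 + [H⁺]/K2 + [H⁺]²/(K1K2)) = 1 / (1 + 10^+1.31 + 10^-0.57)
   = 1 / (1 + 20.417 + 0.26915) = 1/21.687 = 0.04611
[CO3²⁻] = α₂ × DIC = 0.04611 × 9.39 = 0.4330 mmol/kg
Ksp = 10^(−6.11) = 7.762×10^-7
Ω = [Ca²⁺][CO3²⁻]/Ksp = (10.4×10^-3)(4.330×10^-4) / 7.762×10^-7 = 5.80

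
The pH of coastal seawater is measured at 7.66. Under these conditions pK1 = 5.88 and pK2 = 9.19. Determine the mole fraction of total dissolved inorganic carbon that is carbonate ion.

α₂ = 0.0282

α₂ = 1 / (1 + [H⁺]/K2 + [H⁺]²/(K1K2)) = 1 / (1 + 10^+1.53 + 10^-0.25)
   = 1 / (1 + 33.884 + 0.56234) = 1/35.447 = 0.02821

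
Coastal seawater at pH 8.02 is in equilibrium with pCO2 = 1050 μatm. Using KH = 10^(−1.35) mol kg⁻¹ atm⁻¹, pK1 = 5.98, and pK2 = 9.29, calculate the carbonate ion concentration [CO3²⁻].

[CO3²⁻] = 0.276 mmol/kg

[CO2*] = KH · pCO2 = 10^(−1.35) × 1050×10^-6 = 4.690×10^-5 mol/kg
α₀ = 1/(1 + K1/[H⁺] + K1K2/[H⁺]²) = 1/(1 + 10^+2.04 + 10^+0.77) = 0.008581
DIC = [CO2*]/α₀ = 4.690×10^-5 / 0.008581 = 5.466 mmol/kg
[CO3²⁻] = α₂·DIC; α₂ = 0.05053, so [CO3²⁻] = 0.05053 × 5.466 = 0.276 mmol/kg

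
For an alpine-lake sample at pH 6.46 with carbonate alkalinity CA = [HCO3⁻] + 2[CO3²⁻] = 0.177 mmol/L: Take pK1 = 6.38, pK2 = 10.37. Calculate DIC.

DIC = 0.324 mmol/L

CA = [HCO3⁻] + 2[CO3²⁻] = (α₁ + 2α₂)·DIC
At pH 6.46: [H⁺]/K1 = 10^-0.08 = 0.83176, K2/[H⁺] = 10^-3.91 = 0.00012303
α₁ = 1/(1 + 0.83176 + 0.00012303) = 1/1.8319 = 0.5459; α₂ = α₁·K2/[H⁺] = 6.716×10^-5
α₁ + 2α₂ = 0.5460
DIC = CA / (α₁ + 2α₂) = 0.177 / 0.5460 = 0.324 mmol/L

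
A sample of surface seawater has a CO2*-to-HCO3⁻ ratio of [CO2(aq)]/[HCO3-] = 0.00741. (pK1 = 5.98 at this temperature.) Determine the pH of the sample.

From K1 = [H⁺][HCO3-]/[CO2(aq)]:  pH = pK1 − log₁₀([CO2(aq)]/[HCO3-])
log₁₀(0.00741) = -2.130
pH = 5.98 − (-2.130) = 8.11

pH = 8.11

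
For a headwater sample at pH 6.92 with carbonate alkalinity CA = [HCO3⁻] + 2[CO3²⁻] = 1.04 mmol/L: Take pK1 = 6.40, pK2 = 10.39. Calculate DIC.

CA = [HCO3⁻] + 2[CO3²⁻] = (α₁ + 2α₂)·DIC
At pH 6.92: [H⁺]/K1 = 10^-0.52 = 0.30200, K2/[H⁺] = 10^-3.47 = 0.00033884
α₁ = 1/(1 + 0.30200 + 0.00033884) = 1/1.3023 = 0.7679; α₂ = α₁·K2/[H⁺] = 0.0002602
α₁ + 2α₂ = 0.7684
DIC = CA / (α₁ + 2α₂) = 1.04 / 0.7684 = 1.35 mmol/L

DIC = 1.35 mmol/L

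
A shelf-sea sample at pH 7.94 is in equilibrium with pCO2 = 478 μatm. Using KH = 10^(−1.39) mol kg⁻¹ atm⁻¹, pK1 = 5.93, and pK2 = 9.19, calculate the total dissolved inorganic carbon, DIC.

DIC = 2.12 mmol/kg

[CO2*] = KH · pCO2 = 10^(−1.39) × 478×10^-6 = 1.947×10^-5 mol/kg
α₀ = 1/(1 + K1/[H⁺] + K1K2/[H⁺]²) = 1/(1 + 10^+2.01 + 10^+0.76) = 0.009167
DIC = [CO2*]/α₀ = 1.947×10^-5 / 0.009167 = 2.12 mmol/kg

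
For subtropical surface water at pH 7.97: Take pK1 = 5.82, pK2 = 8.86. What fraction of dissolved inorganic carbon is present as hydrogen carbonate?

α₁ = 1 / (1 + [H⁺]/K1 + K2/[H⁺]) = 1 / (1 + 10^-2.15 + 10^-0.89)
   = 1 / (1 + 0.0070795 + 0.12882) = 1/1.1359 = 0.8804

α₁ = 0.880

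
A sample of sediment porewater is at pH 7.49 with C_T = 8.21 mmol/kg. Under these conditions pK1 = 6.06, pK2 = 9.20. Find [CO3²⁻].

[CO3²⁻] = 0.151 mmol/kg

α₂ = 1 / (1 + [H⁺]/K2 + [H⁺]²/(K1K2)) = 1 / (1 + 10^+1.71 + 10^+0.28)
   = 1 / (1 + 51.286 + 1.9055) = 1/54.192 = 0.01845
[CO3²⁻] = α₂ × DIC = 0.01845 × 8.21 = 0.151 mmol/kg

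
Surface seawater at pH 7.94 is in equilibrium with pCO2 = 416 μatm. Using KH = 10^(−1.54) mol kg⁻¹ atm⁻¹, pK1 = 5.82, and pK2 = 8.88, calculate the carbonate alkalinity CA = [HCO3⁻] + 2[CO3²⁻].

CA = 1.94 mmol/kg

[CO2*] = KH · pCO2 = 10^(−1.54) × 416×10^-6 = 1.200×10^-5 mol/kg
α₀ = 1/(1 + K1/[H⁺] + K1K2/[H⁺]²) = 1/(1 + 10^+2.12 + 10^+1.18) = 0.006759
DIC = [CO2*]/α₀ = 1.200×10^-5 / 0.006759 = 1.775 mmol/kg
CA = (α₁ + 2α₂)·DIC = (0.8909 + 2×0.1023) × 1.775 = 1.94 mmol/kg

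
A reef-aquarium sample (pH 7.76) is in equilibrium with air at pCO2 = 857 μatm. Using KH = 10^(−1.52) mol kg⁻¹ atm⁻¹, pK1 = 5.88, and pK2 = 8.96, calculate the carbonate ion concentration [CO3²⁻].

[CO3²⁻] = 0.124 mmol/kg

[CO2*] = KH · pCO2 = 10^(−1.52) × 857×10^-6 = 2.588×10^-5 mol/kg
α₀ = 1/(1 + K1/[H⁺] + K1K2/[H⁺]²) = 1/(1 + 10^+1.88 + 10^+0.68) = 0.01225
DIC = [CO2*]/α₀ = 2.588×10^-5 / 0.01225 = 2.113 mmol/kg
[CO3²⁻] = α₂·DIC; α₂ = 0.05862, so [CO3²⁻] = 0.05862 × 2.113 = 0.124 mmol/kg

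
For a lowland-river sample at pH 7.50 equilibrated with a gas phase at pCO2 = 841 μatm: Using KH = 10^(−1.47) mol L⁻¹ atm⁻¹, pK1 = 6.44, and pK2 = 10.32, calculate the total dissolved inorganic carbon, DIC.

[CO2*] = KH · pCO2 = 10^(−1.47) × 841×10^-6 = 2.850×10^-5 mol/L
α₀ = 1/(1 + K1/[H⁺] + K1K2/[H⁺]²) = 1/(1 + 10^+1.06 + 10^-1.76) = 0.08001
DIC = [CO2*]/α₀ = 2.850×10^-5 / 0.08001 = 0.356 mmol/L

DIC = 0.356 mmol/L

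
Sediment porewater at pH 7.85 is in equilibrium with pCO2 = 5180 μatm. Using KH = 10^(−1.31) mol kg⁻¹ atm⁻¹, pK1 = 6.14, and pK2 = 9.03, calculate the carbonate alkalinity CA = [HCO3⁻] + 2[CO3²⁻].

CA = 14.7 mmol/kg

[CO2*] = KH · pCO2 = 10^(−1.31) × 5180×10^-6 = 2.537×10^-4 mol/kg
α₀ = 1/(1 + K1/[H⁺] + K1K2/[H⁺]²) = 1/(1 + 10^+1.71 + 10^+0.53) = 0.01796
DIC = [CO2*]/α₀ = 2.537×10^-4 / 0.01796 = 14.12 mmol/kg
CA = (α₁ + 2α₂)·DIC = (0.9212 + 2×0.06086) × 14.12 = 14.7 mmol/kg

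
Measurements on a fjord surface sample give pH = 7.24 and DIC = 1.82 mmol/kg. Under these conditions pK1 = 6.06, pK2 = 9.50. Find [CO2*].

[CO2*] = 0.112 mmol/kg

α₀ = 1 / (1 + K1/[H⁺] + K1K2/[H⁺]²) = 1 / (1 + 10^+1.18 + 10^-1.08)
   = 1 / (1 + 15.136 + 0.083176) = 1/16.219 = 0.06166
[CO2*] = α₀ × DIC = 0.06166 × 1.82 = 0.112 mmol/kg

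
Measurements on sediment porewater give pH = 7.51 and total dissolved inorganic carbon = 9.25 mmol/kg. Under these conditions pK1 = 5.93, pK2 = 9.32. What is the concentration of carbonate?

α₂ = 1 / (1 + [H⁺]/K2 + [H⁺]²/(K1K2)) = 1 / (1 + 10^+1.81 + 10^+0.23)
   = 1 / (1 + 64.565 + 1.6982) = 1/67.264 = 0.01487
[CO3²⁻] = α₂ × DIC = 0.01487 × 9.25 = 0.138 mmol/kg

[CO3²⁻] = 0.138 mmol/kg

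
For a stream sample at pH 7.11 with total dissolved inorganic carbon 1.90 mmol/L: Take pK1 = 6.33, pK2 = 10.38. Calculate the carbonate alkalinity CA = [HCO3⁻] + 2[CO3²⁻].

CA = [HCO3⁻] + 2[CO3²⁻] = (α₁ + 2α₂)·DIC
At pH 7.11: [H⁺]/K1 = 10^-0.78 = 0.16596, K2/[H⁺] = 10^-3.27 = 0.00053703
α₁ = 1/(1 + 0.16596 + 0.00053703) = 1/1.1665 = 0.8573; α₂ = α₁·K2/[H⁺] = 0.0004604
α₁ + 2α₂ = 0.8582
CA = 0.8582 × 1.90 = 1.63 mmol/L

CA = 1.63 mmol/L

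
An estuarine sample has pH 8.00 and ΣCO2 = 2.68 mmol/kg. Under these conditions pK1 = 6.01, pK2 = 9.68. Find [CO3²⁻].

[CO3²⁻] = 0.0543 mmol/kg

α₂ = 1 / (1 + [H⁺]/K2 + [H⁺]²/(K1K2)) = 1 / (1 + 10^+1.68 + 10^-0.31)
   = 1 / (1 + 47.863 + 0.48978) = 1/49.353 = 0.02026
[CO3²⁻] = α₂ × DIC = 0.02026 × 2.68 = 0.0543 mmol/kg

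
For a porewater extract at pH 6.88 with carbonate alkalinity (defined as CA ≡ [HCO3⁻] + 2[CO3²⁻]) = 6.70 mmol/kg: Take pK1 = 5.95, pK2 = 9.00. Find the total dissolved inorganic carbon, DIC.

CA = [HCO3⁻] + 2[CO3²⁻] = (α₁ + 2α₂)·DIC
At pH 6.88: [H⁺]/K1 = 10^-0.93 = 0.11749, K2/[H⁺] = 10^-2.12 = 0.0075858
α₁ = 1/(1 + 0.11749 + 0.0075858) = 1/1.1251 = 0.8888; α₂ = α₁·K2/[H⁺] = 0.006742
α₁ + 2α₂ = 0.9023
DIC = CA / (α₁ + 2α₂) = 6.70 / 0.9023 = 7.43 mmol/kg

DIC = 7.43 mmol/kg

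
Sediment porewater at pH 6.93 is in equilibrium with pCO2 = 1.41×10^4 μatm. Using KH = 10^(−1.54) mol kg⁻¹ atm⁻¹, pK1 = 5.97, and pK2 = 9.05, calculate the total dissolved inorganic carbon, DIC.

DIC = 4.14 mmol/kg

[CO2*] = KH · pCO2 = 10^(−1.54) × 1.41×10^4×10^-6 = 4.066×10^-4 mol/kg
α₀ = 1/(1 + K1/[H⁺] + K1K2/[H⁺]²) = 1/(1 + 10^+0.96 + 10^-1.16) = 0.09814
DIC = [CO2*]/α₀ = 4.066×10^-4 / 0.09814 = 4.14 mmol/kg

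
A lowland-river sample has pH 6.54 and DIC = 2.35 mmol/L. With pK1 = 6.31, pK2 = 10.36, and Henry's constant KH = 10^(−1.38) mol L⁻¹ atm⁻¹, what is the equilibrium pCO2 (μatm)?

pCO2 = 2.09×10^4 μatm

α₀ = 1 / (1 + K1/[H⁺] + K1K2/[H⁺]²) = 1 / (1 + 10^+0.23 + 10^-3.59)
   = 1 / (1 + 1.6982 + 0.00025704) = 1/2.6985 = 0.3706
[CO2*] = α₀ × DIC = 0.3706 × 2.35 = 0.8709 mmol/L
pCO2 = [CO2*]/KH = 8.709×10^-4 / 4.169×10^-2 = 2.09×10^4 μatm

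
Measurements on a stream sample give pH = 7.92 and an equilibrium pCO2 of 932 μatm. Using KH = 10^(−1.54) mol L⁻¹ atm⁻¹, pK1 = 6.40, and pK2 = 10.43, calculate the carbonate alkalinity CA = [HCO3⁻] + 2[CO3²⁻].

[CO2*] = KH · pCO2 = 10^(−1.54) × 932×10^-6 = 2.688×10^-5 mol/L
α₀ = 1/(1 + K1/[H⁺] + K1K2/[H⁺]²) = 1/(1 + 10^+1.52 + 10^-0.99) = 0.02923
DIC = [CO2*]/α₀ = 2.688×10^-5 / 0.02923 = 0.9197 mmol/L
CA = (α₁ + 2α₂)·DIC = (0.9678 + 2×0.002991) × 0.9197 = 0.896 mmol/L

CA = 0.896 mmol/L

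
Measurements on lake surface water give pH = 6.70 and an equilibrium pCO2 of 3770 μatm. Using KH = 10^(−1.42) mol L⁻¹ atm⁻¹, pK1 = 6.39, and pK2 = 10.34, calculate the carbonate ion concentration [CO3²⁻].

[CO3²⁻] = 0.0670 μmol/L

[CO2*] = KH · pCO2 = 10^(−1.42) × 3770×10^-6 = 1.433×10^-4 mol/L
α₀ = 1/(1 + K1/[H⁺] + K1K2/[H⁺]²) = 1/(1 + 10^+0.31 + 10^-3.33) = 0.3287
DIC = [CO2*]/α₀ = 1.433×10^-4 / 0.3287 = 0.4360 mmol/L
[CO3²⁻] = α₂·DIC; α₂ = 0.0001537, so [CO3²⁻] = 0.0001537 × 0.4360 = 6.70×10^-5 mmol/L = 0.0670 μmol/L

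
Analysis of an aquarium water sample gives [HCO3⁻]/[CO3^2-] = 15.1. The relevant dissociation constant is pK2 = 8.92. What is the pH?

From K2 = [H⁺][CO3^2-]/[HCO3⁻]:  pH = pK2 − log₁₀([HCO3⁻]/[CO3^2-])
log₁₀(15.1) = +1.179
pH = 8.92 − (+1.179) = 7.74

pH = 7.74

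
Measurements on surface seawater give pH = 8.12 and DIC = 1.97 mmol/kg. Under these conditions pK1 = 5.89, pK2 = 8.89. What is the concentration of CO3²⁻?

[CO3²⁻] = 0.285 mmol/kg

α₂ = 1 / (1 + [H⁺]/K2 + [H⁺]²/(K1K2)) = 1 / (1 + 10^+0.77 + 10^-1.46)
   = 1 / (1 + 5.8884 + 0.034674) = 1/6.9231 = 0.1444
[CO3²⁻] = α₂ × DIC = 0.1444 × 1.97 = 0.285 mmol/kg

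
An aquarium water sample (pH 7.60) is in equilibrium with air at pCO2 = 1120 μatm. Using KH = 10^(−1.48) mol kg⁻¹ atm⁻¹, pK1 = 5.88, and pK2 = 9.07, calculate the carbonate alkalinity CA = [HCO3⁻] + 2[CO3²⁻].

[CO2*] = KH · pCO2 = 10^(−1.48) × 1120×10^-6 = 3.709×10^-5 mol/kg
α₀ = 1/(1 + K1/[H⁺] + K1K2/[H⁺]²) = 1/(1 + 10^+1.72 + 10^+0.25) = 0.01810
DIC = [CO2*]/α₀ = 3.709×10^-5 / 0.01810 = 2.049 mmol/kg
CA = (α₁ + 2α₂)·DIC = (0.9497 + 2×0.03218) × 2.049 = 2.08 mmol/kg

CA = 2.08 mmol/kg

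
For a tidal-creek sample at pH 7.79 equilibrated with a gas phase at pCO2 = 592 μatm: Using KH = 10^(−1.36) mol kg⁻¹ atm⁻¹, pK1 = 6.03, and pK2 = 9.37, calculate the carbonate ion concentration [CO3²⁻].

[CO2*] = KH · pCO2 = 10^(−1.36) × 592×10^-6 = 2.584×10^-5 mol/kg
α₀ = 1/(1 + K1/[H⁺] + K1K2/[H⁺]²) = 1/(1 + 10^+1.76 + 10^+0.18) = 0.01665
DIC = [CO2*]/α₀ = 2.584×10^-5 / 0.01665 = 1.552 mmol/kg
[CO3²⁻] = α₂·DIC; α₂ = 0.02520, so [CO3²⁻] = 0.02520 × 1.552 = 0.0391 mmol/kg

[CO3²⁻] = 0.0391 mmol/kg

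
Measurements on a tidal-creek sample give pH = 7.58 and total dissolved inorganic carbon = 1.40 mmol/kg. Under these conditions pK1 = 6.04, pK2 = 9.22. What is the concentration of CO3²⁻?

[CO3²⁻] = 0.0305 mmol/kg

α₂ = 1 / (1 + [H⁺]/K2 + [H⁺]²/(K1K2)) = 1 / (1 + 10^+1.64 + 10^+0.10)
   = 1 / (1 + 43.652 + 1.2589) = 1/45.911 = 0.02178
[CO3²⁻] = α₂ × DIC = 0.02178 × 1.40 = 0.0305 mmol/kg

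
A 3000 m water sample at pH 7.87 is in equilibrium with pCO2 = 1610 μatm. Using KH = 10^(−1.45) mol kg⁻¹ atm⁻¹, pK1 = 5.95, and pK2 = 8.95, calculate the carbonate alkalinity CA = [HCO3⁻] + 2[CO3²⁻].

[CO2*] = KH · pCO2 = 10^(−1.45) × 1610×10^-6 = 5.712×10^-5 mol/kg
α₀ = 1/(1 + K1/[H⁺] + K1K2/[H⁺]²) = 1/(1 + 10^+1.92 + 10^+0.84) = 0.01098
DIC = [CO2*]/α₀ = 5.712×10^-5 / 0.01098 = 5.204 mmol/kg
CA = (α₁ + 2α₂)·DIC = (0.9131 + 2×0.07595) × 5.204 = 5.54 mmol/kg

CA = 5.54 mmol/kg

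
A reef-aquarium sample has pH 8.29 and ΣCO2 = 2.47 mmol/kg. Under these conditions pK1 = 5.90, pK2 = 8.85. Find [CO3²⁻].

[CO3²⁻] = 0.532 mmol/kg

α₂ = 1 / (1 + [H⁺]/K2 + [H⁺]²/(K1K2)) = 1 / (1 + 10^+0.56 + 10^-1.83)
   = 1 / (1 + 3.6308 + 0.014791) = 1/4.6456 = 0.2153
[CO3²⁻] = α₂ × DIC = 0.2153 × 2.47 = 0.532 mmol/kg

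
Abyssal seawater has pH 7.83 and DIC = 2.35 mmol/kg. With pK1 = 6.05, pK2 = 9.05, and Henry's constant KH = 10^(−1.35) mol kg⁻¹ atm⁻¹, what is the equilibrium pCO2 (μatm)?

α₀ = 1 / (1 + K1/[H⁺] + K1K2/[H⁺]²) = 1 / (1 + 10^+1.78 + 10^+0.56)
   = 1 / (1 + 60.256 + 3.6308) = 1/64.887 = 0.01541
[CO2*] = α₀ × DIC = 0.01541 × 2.35 = 0.03622 mmol/kg
pCO2 = [CO2*]/KH = 3.622×10^-5 / 4.467×10^-2 = 811 μatm

pCO2 = 811 μatm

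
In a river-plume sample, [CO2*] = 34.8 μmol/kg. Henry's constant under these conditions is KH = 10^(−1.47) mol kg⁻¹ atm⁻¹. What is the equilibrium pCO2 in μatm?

pCO2 = 1030 μatm

KH = 10^(−1.47) = 3.388×10^-2 mol kg⁻¹ atm⁻¹
pCO2 = [CO2*]/KH = 34.8×10^-6 / 3.388×10^-2 = 1.03×10^-3 atm = 1030 μatm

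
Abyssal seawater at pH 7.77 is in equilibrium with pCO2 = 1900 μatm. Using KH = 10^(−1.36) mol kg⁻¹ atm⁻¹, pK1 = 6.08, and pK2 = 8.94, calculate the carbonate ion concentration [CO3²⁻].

[CO2*] = KH · pCO2 = 10^(−1.36) × 1900×10^-6 = 8.294×10^-5 mol/kg
α₀ = 1/(1 + K1/[H⁺] + K1K2/[H⁺]²) = 1/(1 + 10^+1.69 + 10^+0.52) = 0.01877
DIC = [CO2*]/α₀ = 8.294×10^-5 / 0.01877 = 4.420 mmol/kg
[CO3²⁻] = α₂·DIC; α₂ = 0.06214, so [CO3²⁻] = 0.06214 × 4.420 = 0.275 mmol/kg

[CO3²⁻] = 0.275 mmol/kg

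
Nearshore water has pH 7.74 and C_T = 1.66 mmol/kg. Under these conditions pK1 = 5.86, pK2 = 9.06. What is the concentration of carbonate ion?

α₂ = 1 / (1 + [H⁺]/K2 + [H⁺]²/(K1K2)) = 1 / (1 + 10^+1.32 + 10^-0.56)
   = 1 / (1 + 20.893 + 0.27542) = 1/22.168 = 0.04511
[CO3²⁻] = α₂ × DIC = 0.04511 × 1.66 = 0.0749 mmol/kg

[CO3²⁻] = 0.0749 mmol/kg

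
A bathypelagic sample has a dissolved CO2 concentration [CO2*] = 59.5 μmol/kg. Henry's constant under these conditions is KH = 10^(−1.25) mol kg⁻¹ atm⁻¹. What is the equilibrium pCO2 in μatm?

KH = 10^(−1.25) = 5.623×10^-2 mol kg⁻¹ atm⁻¹
pCO2 = [CO2*]/KH = 59.5×10^-6 / 5.623×10^-2 = 1.06×10^-3 atm = 1060 μatm

pCO2 = 1060 μatm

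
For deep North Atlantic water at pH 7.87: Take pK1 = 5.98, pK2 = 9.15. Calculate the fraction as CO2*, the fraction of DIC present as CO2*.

α₀ = 0.0121

α₀ = 1 / (1 + K1/[H⁺] + K1K2/[H⁺]²) = 1 / (1 + 10^+1.89 + 10^+0.61)
   = 1 / (1 + 77.625 + 4.0738) = 1/82.699 = 0.01209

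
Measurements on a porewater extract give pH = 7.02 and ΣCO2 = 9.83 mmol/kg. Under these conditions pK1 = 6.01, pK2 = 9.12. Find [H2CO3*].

[CO2*] = 0.869 mmol/kg

α₀ = 1 / (1 + K1/[H⁺] + K1K2/[H⁺]²) = 1 / (1 + 10^+1.01 + 10^-1.09)
   = 1 / (1 + 10.233 + 0.081283) = 1/11.314 = 0.08838
[CO2*] = α₀ × DIC = 0.08838 × 9.83 = 0.869 mmol/kg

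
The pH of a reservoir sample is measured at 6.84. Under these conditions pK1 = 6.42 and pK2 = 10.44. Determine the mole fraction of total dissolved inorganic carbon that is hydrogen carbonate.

α₁ = 1 / (1 + [H⁺]/K1 + K2/[H⁺]) = 1 / (1 + 10^-0.42 + 10^-3.60)
   = 1 / (1 + 0.38019 + 0.00025119) = 1/1.3804 = 0.7244

α₁ = 0.724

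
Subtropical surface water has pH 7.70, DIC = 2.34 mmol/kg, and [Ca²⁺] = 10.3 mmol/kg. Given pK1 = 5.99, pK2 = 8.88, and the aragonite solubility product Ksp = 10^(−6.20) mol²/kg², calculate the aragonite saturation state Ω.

Ω = 2.32

α₂ = 1 / (1 + [H⁺]/K2 + [H⁺]²/(K1K2)) = 1 / (1 + 10^+1.18 + 10^-0.53)
   = 1 / (1 + 15.136 + 0.29512) = 1/16.431 = 0.06086
[CO3²⁻] = α₂ × DIC = 0.06086 × 2.34 = 0.1424 mmol/kg
Ksp = 10^(−6.20) = 6.310×10^-7
Ω = [Ca²⁺][CO3²⁻]/Ksp = (10.3×10^-3)(1.424×10^-4) / 6.310×10^-7 = 2.32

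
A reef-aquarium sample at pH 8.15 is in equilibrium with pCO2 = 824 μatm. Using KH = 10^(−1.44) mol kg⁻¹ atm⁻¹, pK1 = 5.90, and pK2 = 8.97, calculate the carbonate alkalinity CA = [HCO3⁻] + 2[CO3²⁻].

CA = 6.93 mmol/kg

[CO2*] = KH · pCO2 = 10^(−1.44) × 824×10^-6 = 2.992×10^-5 mol/kg
α₀ = 1/(1 + K1/[H⁺] + K1K2/[H⁺]²) = 1/(1 + 10^+2.25 + 10^+1.43) = 0.004860
DIC = [CO2*]/α₀ = 2.992×10^-5 / 0.004860 = 6.155 mmol/kg
CA = (α₁ + 2α₂)·DIC = (0.8643 + 2×0.1308) × 6.155 = 6.93 mmol/kg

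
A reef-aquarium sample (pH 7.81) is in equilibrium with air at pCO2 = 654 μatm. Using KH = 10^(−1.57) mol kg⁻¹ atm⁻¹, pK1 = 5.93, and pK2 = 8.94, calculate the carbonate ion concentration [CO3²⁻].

[CO2*] = KH · pCO2 = 10^(−1.57) × 654×10^-6 = 1.760×10^-5 mol/kg
α₀ = 1/(1 + K1/[H⁺] + K1K2/[H⁺]²) = 1/(1 + 10^+1.88 + 10^+0.75) = 0.01212
DIC = [CO2*]/α₀ = 1.760×10^-5 / 0.01212 = 1.452 mmol/kg
[CO3²⁻] = α₂·DIC; α₂ = 0.06818, so [CO3²⁻] = 0.06818 × 1.452 = 0.0990 mmol/kg

[CO3²⁻] = 0.0990 mmol/kg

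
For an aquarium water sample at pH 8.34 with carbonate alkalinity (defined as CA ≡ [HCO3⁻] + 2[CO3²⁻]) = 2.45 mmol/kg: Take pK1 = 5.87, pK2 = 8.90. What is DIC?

DIC = 2.02 mmol/kg

CA = [HCO3⁻] + 2[CO3²⁻] = (α₁ + 2α₂)·DIC
At pH 8.34: [H⁺]/K1 = 10^-2.47 = 0.0033884, K2/[H⁺] = 10^-0.56 = 0.27542
α₁ = 1/(1 + 0.0033884 + 0.27542) = 1/1.2788 = 0.7820; α₂ = α₁·K2/[H⁺] = 0.2154
α₁ + 2α₂ = 1.2127
DIC = CA / (α₁ + 2α₂) = 2.45 / 1.2127 = 2.02 mmol/kg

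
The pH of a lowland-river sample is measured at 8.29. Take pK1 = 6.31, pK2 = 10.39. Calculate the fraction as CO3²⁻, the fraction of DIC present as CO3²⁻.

α₂ = 0.00780

α₂ = 1 / (1 + [H⁺]/K2 + [H⁺]²/(K1K2)) = 1 / (1 + 10^+2.10 + 10^+0.12)
   = 1 / (1 + 125.89 + 1.3183) = 1/128.21 = 0.007800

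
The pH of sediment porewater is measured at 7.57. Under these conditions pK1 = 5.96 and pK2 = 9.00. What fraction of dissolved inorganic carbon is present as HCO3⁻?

α₁ = 0.942

α₁ = 1 / (1 + [H⁺]/K1 + K2/[H⁺]) = 1 / (1 + 10^-1.61 + 10^-1.43)
   = 1 / (1 + 0.024547 + 0.037154) = 1/1.0617 = 0.9419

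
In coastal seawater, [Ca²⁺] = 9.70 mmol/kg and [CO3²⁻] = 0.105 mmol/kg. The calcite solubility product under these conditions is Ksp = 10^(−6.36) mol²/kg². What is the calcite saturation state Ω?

Ksp = 10^(−6.36) = 4.365×10^-7
Ω = [Ca²⁺][CO3²⁻]/Ksp = (9.70×10^-3)(0.105×10^-3) / 4.365×10^-7 = 2.33

Ω = 2.33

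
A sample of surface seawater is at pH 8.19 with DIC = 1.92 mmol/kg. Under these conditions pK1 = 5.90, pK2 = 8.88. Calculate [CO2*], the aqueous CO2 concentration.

α₀ = 1 / (1 + K1/[H⁺] + K1K2/[H⁺]²) = 1 / (1 + 10^+2.29 + 10^+1.60)
   = 1 / (1 + 194.98 + 39.811) = 1/235.80 = 0.004241
[CO2*] = α₀ × DIC = 0.004241 × 1.92 = 0.00814 mmol/kg = 8.14 μmol/kg

[CO2*] = 8.14 μmol/kg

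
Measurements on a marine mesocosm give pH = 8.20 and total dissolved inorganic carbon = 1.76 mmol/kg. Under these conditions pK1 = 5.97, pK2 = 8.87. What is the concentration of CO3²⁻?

α₂ = 1 / (1 + [H⁺]/K2 + [H⁺]²/(K1K2)) = 1 / (1 + 10^+0.67 + 10^-1.56)
   = 1 / (1 + 4.6774 + 0.027542) = 1/5.7049 = 0.1753
[CO3²⁻] = α₂ × DIC = 0.1753 × 1.76 = 0.309 mmol/kg

[CO3²⁻] = 0.309 mmol/kg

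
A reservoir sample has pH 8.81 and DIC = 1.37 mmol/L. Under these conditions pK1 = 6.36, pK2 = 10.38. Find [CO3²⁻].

α₂ = 1 / (1 + [H⁺]/K2 + [H⁺]²/(K1K2)) = 1 / (1 + 10^+1.57 + 10^-0.88)
   = 1 / (1 + 37.154 + 0.13183) = 1/38.285 = 0.02612
[CO3²⁻] = α₂ × DIC = 0.02612 × 1.37 = 0.0358 mmol/L

[CO3²⁻] = 0.0358 mmol/L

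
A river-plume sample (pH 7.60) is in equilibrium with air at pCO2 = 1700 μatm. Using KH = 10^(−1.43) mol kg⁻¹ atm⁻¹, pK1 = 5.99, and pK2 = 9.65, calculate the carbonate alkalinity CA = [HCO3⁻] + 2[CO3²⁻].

CA = 2.62 mmol/kg

[CO2*] = KH · pCO2 = 10^(−1.43) × 1700×10^-6 = 6.316×10^-5 mol/kg
α₀ = 1/(1 + K1/[H⁺] + K1K2/[H⁺]²) = 1/(1 + 10^+1.61 + 10^-0.44) = 0.02375
DIC = [CO2*]/α₀ = 6.316×10^-5 / 0.02375 = 2.659 mmol/kg
CA = (α₁ + 2α₂)·DIC = (0.9676 + 2×0.008624) × 2.659 = 2.62 mmol/kg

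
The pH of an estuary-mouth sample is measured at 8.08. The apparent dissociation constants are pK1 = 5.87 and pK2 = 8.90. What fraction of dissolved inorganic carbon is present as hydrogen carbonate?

α₁ = 1 / (1 + [H⁺]/K1 + K2/[H⁺]) = 1 / (1 + 10^-2.21 + 10^-0.82)
   = 1 / (1 + 0.0061660 + 0.15136) = 1/1.1575 = 0.8639

α₁ = 0.864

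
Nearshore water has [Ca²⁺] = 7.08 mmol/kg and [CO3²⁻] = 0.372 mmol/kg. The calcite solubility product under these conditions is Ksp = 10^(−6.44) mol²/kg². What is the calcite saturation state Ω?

Ω = 7.25

Ksp = 10^(−6.44) = 3.631×10^-7
Ω = [Ca²⁺][CO3²⁻]/Ksp = (7.08×10^-3)(0.372×10^-3) / 3.631×10^-7 = 7.25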